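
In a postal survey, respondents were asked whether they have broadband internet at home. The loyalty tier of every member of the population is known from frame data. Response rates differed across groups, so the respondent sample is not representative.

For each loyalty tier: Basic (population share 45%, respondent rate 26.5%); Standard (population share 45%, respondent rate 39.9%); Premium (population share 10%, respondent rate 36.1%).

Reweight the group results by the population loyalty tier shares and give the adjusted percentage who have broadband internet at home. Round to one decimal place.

33.5%

Each cell contributes population-share × respondent value:
  Basic: 0.45 × 26.5 = 11.925
  Standard: 0.45 × 39.9 = 17.955
  Premium: 0.1 × 36.1 = 3.61
Post-stratified estimate = 33.49 → 33.5%.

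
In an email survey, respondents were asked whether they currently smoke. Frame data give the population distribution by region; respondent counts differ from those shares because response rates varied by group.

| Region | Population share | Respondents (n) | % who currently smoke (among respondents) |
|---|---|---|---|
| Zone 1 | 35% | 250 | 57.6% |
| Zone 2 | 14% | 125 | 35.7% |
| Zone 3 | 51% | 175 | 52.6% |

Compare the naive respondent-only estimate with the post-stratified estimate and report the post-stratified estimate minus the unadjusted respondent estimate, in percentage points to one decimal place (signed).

Unadjusted (pooled respondent) estimate weights by respondent counts:
  (250/550)×57.6 + (125/550)×35.7 + (175/550)×52.6 = 51.0318%
Post-stratifying to population shares instead:
  0.35×57.6 + 0.14×35.7 + 0.51×52.6 = 51.984%
Difference = 51.984 − 51.0318 = 0.9522 pp.

+1.0 percentage points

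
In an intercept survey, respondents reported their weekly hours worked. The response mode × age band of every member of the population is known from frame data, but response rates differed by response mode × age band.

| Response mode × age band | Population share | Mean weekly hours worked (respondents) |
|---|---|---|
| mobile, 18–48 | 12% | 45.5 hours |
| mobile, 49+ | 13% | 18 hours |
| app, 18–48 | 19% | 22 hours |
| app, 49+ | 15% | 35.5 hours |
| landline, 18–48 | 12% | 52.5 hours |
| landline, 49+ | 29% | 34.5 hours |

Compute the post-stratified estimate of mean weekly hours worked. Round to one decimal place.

33.6

Reweight to the known response mode × age band distribution:
  mobile, 18–48: 0.12 × 45.5 = 5.46
  mobile, 49+: 0.13 × 18 = 2.34
  app, 18–48: 0.19 × 22 = 4.18
  app, 49+: 0.15 × 35.5 = 5.325
  landline, 18–48: 0.12 × 52.5 = 6.3
  landline, 49+: 0.29 × 34.5 = 10.005
Post-stratified estimate = 33.61 → 33.6.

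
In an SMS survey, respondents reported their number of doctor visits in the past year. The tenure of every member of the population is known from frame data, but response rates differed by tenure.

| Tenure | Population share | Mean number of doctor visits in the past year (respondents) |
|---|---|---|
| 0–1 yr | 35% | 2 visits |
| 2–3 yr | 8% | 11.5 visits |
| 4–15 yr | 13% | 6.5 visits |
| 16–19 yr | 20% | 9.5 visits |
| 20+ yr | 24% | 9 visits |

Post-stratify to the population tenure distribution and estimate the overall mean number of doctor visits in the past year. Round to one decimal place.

Post-stratification weights by population share, not respondent share:
  0–1 yr: 0.35 × 2 = 0.7
  2–3 yr: 0.08 × 11.5 = 0.92
  4–15 yr: 0.13 × 6.5 = 0.845
  16–19 yr: 0.2 × 9.5 = 1.9
  20+ yr: 0.24 × 9 = 2.16
Post-stratified estimate = 6.525 → 6.5.

6.5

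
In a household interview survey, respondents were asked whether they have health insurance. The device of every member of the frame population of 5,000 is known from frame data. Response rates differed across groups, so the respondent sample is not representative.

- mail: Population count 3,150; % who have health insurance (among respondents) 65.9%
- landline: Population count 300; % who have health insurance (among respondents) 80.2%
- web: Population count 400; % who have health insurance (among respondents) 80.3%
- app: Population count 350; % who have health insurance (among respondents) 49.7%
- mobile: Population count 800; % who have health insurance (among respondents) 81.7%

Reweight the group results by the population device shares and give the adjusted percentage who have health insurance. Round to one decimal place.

69.3%

Post-stratification weights by population share, not respondent share:
  mail: (3,150/5,000) × 65.9 = 41.517
  landline: (300/5,000) × 80.2 = 4.812
  web: (400/5,000) × 80.3 = 6.424
  app: (350/5,000) × 49.7 = 3.479
  mobile: (800/5,000) × 81.7 = 13.072
Post-stratified estimate = 69.304 → 69.3%.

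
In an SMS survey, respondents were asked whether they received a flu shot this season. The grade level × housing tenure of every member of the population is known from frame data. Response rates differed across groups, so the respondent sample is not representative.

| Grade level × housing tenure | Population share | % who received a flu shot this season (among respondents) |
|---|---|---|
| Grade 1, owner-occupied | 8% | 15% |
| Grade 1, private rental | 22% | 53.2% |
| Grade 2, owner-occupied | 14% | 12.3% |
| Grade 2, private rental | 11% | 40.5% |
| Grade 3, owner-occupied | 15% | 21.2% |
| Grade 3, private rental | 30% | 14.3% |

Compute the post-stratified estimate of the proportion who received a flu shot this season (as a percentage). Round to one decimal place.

26.6%

Weight each group's respondent value by its population share:
  Grade 1, owner-occupied: 0.08 × 15 = 1.2
  Grade 1, private rental: 0.22 × 53.2 = 11.704
  Grade 2, owner-occupied: 0.14 × 12.3 = 1.722
  Grade 2, private rental: 0.11 × 40.5 = 4.455
  Grade 3, owner-occupied: 0.15 × 21.2 = 3.18
  Grade 3, private rental: 0.3 × 14.3 = 4.29
Post-stratified estimate = 26.551 → 26.6%.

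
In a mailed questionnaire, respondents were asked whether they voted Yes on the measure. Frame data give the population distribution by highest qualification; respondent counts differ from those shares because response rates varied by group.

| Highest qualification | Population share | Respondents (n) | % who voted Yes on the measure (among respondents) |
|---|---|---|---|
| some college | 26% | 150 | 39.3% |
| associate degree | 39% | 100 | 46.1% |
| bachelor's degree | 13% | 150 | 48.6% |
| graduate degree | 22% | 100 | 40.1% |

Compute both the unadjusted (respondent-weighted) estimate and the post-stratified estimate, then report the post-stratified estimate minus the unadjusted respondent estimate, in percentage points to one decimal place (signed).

Naive respondent-only estimate (weights = respondent counts):
  (150/500)×39.3 + (100/500)×46.1 + (150/500)×48.6 + (100/500)×40.1 = 43.61%
Reweighting by population highest qualification shares:
  0.26×39.3 + 0.39×46.1 + 0.13×48.6 + 0.22×40.1 = 43.337%
Difference = 43.337 − 43.61 = -0.273 pp.

-0.3 percentage points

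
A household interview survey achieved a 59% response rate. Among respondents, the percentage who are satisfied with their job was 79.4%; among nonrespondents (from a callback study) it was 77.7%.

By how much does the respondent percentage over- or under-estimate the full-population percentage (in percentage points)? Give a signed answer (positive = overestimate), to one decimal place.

Nonresponse fraction = 1 − 0.59 = 0.41.
Bias = (nonresponse fraction) × (respondent percentage − nonrespondent percentage)
     = 0.41 × (79.4 − 77.7) = 0.41 × 1.7 = 0.697.

+0.7 percentage points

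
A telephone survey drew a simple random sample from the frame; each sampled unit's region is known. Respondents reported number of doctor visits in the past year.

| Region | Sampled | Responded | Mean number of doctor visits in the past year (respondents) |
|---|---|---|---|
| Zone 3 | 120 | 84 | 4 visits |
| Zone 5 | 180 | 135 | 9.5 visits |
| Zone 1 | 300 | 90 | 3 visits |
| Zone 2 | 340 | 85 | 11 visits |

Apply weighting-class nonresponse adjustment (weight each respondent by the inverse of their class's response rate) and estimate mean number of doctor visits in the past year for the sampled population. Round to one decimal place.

7.3

Response rates by class: Zone 3 84/120 = 70%, Zone 5 135/180 = 75%, Zone 1 90/300 = 30%, Zone 2 85/340 = 25%.
Weighting each respondent by the inverse class response rate inflates each class back to its sampled size, so the class weight is n_sampled:
  Zone 3: 120 × 4 = 480
  Zone 5: 180 × 9.5 = 1710
  Zone 1: 300 × 3 = 900
  Zone 2: 340 × 11 = 3740
Adjusted estimate = 6830 / 940 = 7.26596 → 7.3.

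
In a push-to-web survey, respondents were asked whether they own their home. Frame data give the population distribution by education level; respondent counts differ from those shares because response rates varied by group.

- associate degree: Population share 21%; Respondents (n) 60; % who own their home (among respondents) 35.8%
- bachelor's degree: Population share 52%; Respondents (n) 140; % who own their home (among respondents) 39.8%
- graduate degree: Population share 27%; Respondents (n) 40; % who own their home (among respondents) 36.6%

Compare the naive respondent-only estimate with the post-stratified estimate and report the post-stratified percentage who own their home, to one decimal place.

38.1%

Unadjusted (pooled respondent) estimate weights by respondent counts:
  (60/240)×35.8 + (140/240)×39.8 + (40/240)×36.6 = 38.2667%
Post-stratifying to population shares instead:
  0.21×35.8 + 0.52×39.8 + 0.27×36.6 = 38.096%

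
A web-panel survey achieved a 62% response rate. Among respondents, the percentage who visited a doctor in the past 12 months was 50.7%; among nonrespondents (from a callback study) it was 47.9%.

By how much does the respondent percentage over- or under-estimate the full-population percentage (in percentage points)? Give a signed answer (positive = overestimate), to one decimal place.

+1.1 percentage points

Nonresponse fraction = 1 − 0.62 = 0.38.
Bias = (nonresponse fraction) × (respondent percentage − nonrespondent percentage)
     = 0.38 × (50.7 − 47.9) = 0.38 × 2.8 = 1.064.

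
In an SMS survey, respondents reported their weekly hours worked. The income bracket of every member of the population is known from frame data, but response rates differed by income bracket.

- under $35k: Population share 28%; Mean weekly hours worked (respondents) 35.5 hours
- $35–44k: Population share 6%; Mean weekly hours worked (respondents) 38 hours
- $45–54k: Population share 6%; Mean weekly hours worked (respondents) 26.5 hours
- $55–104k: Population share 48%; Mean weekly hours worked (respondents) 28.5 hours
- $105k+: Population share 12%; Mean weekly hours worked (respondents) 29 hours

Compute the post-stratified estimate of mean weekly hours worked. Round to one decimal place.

Post-stratification weights by population share, not respondent share:
  under $35k: 0.28 × 35.5 = 9.94
  $35–44k: 0.06 × 38 = 2.28
  $45–54k: 0.06 × 26.5 = 1.59
  $55–104k: 0.48 × 28.5 = 13.68
  $105k+: 0.12 × 29 = 3.48
Post-stratified estimate = 30.97 → 31.0.

31.0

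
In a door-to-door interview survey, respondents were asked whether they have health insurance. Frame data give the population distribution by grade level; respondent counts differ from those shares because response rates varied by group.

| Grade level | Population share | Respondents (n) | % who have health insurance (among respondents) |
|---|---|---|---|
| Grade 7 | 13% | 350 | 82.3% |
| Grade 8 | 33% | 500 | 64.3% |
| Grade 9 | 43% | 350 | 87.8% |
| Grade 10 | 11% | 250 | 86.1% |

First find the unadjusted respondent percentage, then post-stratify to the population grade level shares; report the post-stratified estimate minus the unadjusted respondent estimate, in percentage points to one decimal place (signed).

+1.1 percentage points

Without adjustment, the pooled respondent share is:
  (350/1450)×82.3 + (500/1450)×64.3 + (350/1450)×87.8 + (250/1450)×86.1 = 78.0759%
Post-stratified estimate weights by population shares:
  0.13×82.3 + 0.33×64.3 + 0.43×87.8 + 0.11×86.1 = 79.143%
Difference = 79.143 − 78.0759 = 1.0671 pp.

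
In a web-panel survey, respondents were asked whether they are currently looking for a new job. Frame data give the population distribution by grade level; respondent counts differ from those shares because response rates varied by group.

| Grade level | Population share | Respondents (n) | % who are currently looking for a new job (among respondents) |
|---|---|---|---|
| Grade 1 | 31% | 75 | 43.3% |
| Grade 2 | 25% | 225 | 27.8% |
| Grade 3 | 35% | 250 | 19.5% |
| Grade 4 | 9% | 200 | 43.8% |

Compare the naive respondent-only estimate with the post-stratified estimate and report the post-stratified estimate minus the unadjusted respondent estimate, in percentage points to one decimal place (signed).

Naive respondent-only estimate (weights = respondent counts):
  (75/750)×43.3 + (225/750)×27.8 + (250/750)×19.5 + (200/750)×43.8 = 30.85%
Post-stratified estimate weights by population shares:
  0.31×43.3 + 0.25×27.8 + 0.35×19.5 + 0.09×43.8 = 31.14%
Difference = 31.14 − 30.85 = 0.29 pp.

+0.3 percentage points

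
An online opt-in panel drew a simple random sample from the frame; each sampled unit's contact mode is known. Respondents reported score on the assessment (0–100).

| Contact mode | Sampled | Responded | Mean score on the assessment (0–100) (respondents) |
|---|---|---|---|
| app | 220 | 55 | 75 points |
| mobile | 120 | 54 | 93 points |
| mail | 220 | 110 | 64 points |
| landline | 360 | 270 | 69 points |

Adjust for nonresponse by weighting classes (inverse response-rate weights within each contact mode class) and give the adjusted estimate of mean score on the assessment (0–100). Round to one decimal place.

Response rates by class: app 55/220 = 25%, mobile 54/120 = 45%, mail 110/220 = 50%, landline 270/360 = 75%.
Each respondent's weight = sampled/responded in their class; summing within a class gives n_sampled, so:
  app: 220 × 75 = 16,500
  mobile: 120 × 93 = 11,160
  mail: 220 × 64 = 14,080
  landline: 360 × 69 = 24,840
Adjusted estimate = 66,580 / 920 = 72.3696 → 72.4.

72.4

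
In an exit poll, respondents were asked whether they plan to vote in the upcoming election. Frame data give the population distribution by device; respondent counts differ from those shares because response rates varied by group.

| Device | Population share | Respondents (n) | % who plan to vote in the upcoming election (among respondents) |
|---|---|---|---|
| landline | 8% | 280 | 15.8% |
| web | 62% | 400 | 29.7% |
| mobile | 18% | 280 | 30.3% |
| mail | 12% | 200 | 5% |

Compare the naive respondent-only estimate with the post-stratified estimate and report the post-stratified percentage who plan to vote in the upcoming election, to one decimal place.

Without adjustment, the pooled respondent share is:
  (280/1160)×15.8 + (400/1160)×29.7 + (280/1160)×30.3 + (200/1160)×5 = 22.231%
Reweighting by population device shares:
  0.08×15.8 + 0.62×29.7 + 0.18×30.3 + 0.12×5 = 25.732%

25.7%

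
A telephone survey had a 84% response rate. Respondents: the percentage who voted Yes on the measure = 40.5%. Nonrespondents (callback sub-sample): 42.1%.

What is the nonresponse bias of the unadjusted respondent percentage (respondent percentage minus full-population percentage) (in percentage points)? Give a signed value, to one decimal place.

Nonresponse fraction = 1 − 0.84 = 0.16.
Bias = (nonresponse fraction) × (respondent percentage − nonrespondent percentage)
     = 0.16 × (40.5 − 42.1) = 0.16 × -1.6 = -0.256.

-0.3 percentage points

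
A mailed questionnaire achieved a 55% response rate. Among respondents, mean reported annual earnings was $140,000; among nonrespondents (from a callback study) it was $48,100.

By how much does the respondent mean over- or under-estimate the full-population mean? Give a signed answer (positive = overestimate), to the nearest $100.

+$41,400

Nonresponse fraction = 1 − 0.55 = 0.45.
Bias = (nonresponse fraction) × (respondent mean − nonrespondent mean)
     = 0.45 × (140,000 − 48,100) = 0.45 × 91,900 = 41,355.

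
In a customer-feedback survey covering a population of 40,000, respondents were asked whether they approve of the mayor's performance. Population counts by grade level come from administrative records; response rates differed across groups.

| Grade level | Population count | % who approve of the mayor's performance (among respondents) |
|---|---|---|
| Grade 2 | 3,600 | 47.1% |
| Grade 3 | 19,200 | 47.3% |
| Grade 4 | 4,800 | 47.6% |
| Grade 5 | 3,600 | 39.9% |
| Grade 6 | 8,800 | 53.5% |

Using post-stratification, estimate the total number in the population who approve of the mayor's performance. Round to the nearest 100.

19,200

Estimated count per cell = population count × respondent percentage:
  Grade 2: 3,600 × 47.1% = 1695.6
  Grade 3: 19,200 × 47.3% = 9081.6
  Grade 4: 4,800 × 47.6% = 2284.8
  Grade 5: 3,600 × 39.9% = 1436.4
  Grade 6: 8,800 × 53.5% = 4708
Estimated total = 19206.4 → 19,200.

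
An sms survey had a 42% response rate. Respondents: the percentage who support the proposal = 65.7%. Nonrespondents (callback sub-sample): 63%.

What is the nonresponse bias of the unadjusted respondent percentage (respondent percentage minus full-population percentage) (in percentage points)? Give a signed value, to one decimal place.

+1.6 percentage points

Nonresponse fraction = 1 − 0.42 = 0.58.
Bias = (nonresponse fraction) × (respondent percentage − nonrespondent percentage)
     = 0.58 × (65.7 − 63) = 0.58 × 2.7 = 1.566.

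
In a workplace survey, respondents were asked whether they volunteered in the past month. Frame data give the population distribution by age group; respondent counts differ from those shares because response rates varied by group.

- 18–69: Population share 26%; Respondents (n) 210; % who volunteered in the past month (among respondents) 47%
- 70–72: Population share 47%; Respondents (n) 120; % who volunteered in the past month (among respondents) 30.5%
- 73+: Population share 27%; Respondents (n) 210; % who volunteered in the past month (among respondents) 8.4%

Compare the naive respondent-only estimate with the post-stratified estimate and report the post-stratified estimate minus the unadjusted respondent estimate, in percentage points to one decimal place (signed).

+0.5 percentage points

Without adjustment, the pooled respondent share is:
  (210/540)×47 + (120/540)×30.5 + (210/540)×8.4 = 28.3222%
Post-stratifying to population shares instead:
  0.26×47 + 0.47×30.5 + 0.27×8.4 = 28.823%
Difference = 28.823 − 28.3222 = 0.5008 pp.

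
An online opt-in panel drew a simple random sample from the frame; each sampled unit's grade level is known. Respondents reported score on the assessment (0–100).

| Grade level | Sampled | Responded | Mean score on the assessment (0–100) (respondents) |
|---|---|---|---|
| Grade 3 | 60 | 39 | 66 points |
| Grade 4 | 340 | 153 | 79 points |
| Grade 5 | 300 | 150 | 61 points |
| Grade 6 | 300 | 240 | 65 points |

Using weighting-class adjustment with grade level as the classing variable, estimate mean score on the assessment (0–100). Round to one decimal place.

Class response rates: Grade 3 39/60 = 65%, Grade 4 153/340 = 45%, Grade 5 150/300 = 50%, Grade 6 240/300 = 80%.
Each respondent's weight = sampled/responded in their class; summing within a class gives n_sampled, so:
  Grade 3: 60 × 66 = 3960
  Grade 4: 340 × 79 = 26,860
  Grade 5: 300 × 61 = 18,300
  Grade 6: 300 × 65 = 19,500
Adjusted estimate = 68,620 / 1,000 = 68.62 → 68.6.

68.6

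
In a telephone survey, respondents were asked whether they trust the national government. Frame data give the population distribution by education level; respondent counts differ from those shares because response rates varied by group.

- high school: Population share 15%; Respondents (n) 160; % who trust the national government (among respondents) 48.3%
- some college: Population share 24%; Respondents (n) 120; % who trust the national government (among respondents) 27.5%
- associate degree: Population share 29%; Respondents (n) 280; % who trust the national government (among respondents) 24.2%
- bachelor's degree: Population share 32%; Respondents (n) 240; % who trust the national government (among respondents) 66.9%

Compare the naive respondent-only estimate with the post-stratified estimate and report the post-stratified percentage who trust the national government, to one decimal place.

42.3%

Unadjusted (pooled respondent) estimate weights by respondent counts:
  (160/800)×48.3 + (120/800)×27.5 + (280/800)×24.2 + (240/800)×66.9 = 42.325%
Post-stratifying to population shares instead:
  0.15×48.3 + 0.24×27.5 + 0.29×24.2 + 0.32×66.9 = 42.271%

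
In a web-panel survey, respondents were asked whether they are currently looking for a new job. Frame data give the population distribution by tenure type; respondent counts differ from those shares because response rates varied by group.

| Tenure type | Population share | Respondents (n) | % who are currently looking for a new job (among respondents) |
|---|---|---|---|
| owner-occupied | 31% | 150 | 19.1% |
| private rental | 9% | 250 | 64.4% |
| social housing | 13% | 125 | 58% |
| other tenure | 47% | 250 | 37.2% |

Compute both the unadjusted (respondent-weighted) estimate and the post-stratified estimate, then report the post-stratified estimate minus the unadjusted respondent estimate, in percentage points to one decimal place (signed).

Naive respondent-only estimate (weights = respondent counts):
  (150/775)×19.1 + (250/775)×64.4 + (125/775)×58 + (250/775)×37.2 = 45.8258%
Post-stratifying to population shares instead:
  0.31×19.1 + 0.09×64.4 + 0.13×58 + 0.47×37.2 = 36.741%
Difference = 36.741 − 45.8258 = -9.0848 pp.

-9.1 percentage points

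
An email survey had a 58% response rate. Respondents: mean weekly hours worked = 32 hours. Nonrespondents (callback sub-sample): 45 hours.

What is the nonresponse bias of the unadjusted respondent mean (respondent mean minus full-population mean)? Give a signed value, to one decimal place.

-5.5

Nonresponse fraction = 1 − 0.58 = 0.42.
Bias = (nonresponse fraction) × (respondent mean − nonrespondent mean)
     = 0.42 × (32 − 45) = 0.42 × -13 = -5.46.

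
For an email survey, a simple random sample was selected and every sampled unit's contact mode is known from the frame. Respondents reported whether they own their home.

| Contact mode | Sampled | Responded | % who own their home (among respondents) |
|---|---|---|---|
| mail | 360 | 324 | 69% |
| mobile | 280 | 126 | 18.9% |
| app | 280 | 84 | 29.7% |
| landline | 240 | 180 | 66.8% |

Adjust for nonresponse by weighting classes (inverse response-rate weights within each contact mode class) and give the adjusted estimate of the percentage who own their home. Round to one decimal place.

Response rates by class: mail 324/360 = 90%, mobile 126/280 = 45%, app 84/280 = 30%, landline 180/240 = 75%.
With weight = n_sampled/n_responded per class, the weighted class total is n_sampled:
  mail: 360 × 69 = 24,840
  mobile: 280 × 18.9 = 5292
  app: 280 × 29.7 = 8316
  landline: 240 × 66.8 = 16,032
Adjusted estimate = 54,480 / 1,160 = 46.9655 → 47.0%.

47.0%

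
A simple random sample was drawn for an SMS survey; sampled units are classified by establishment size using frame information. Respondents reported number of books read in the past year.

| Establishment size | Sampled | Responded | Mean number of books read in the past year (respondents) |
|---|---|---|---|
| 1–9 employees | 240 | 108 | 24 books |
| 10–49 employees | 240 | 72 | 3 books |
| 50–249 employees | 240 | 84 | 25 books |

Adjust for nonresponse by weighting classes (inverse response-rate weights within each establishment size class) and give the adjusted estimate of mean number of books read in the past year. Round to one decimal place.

Class response rates: 1–9 employees 108/240 = 45%, 10–49 employees 72/240 = 30%, 50–249 employees 84/240 = 35%.
Weighting each respondent by the inverse class response rate inflates each class back to its sampled size, so the class weight is n_sampled:
  1–9 employees: 240 × 24 = 5760
  10–49 employees: 240 × 3 = 720
  50–249 employees: 240 × 25 = 6000
Adjusted estimate = 12,480 / 720 = 17.3333 → 17.3.

17.3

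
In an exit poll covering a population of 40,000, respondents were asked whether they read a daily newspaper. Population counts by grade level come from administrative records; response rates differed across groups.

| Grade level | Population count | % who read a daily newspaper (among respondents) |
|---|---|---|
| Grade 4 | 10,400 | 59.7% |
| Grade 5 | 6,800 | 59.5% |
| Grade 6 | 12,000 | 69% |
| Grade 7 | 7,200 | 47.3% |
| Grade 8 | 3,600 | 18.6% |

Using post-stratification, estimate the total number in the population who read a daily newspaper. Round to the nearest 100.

Apply each group's respondent rate to its population count:
  Grade 4: 10,400 × 59.7% = 6208.8
  Grade 5: 6,800 × 59.5% = 4046
  Grade 6: 12,000 × 69% = 8280
  Grade 7: 7,200 × 47.3% = 3405.6
  Grade 8: 3,600 × 18.6% = 669.6
Estimated total = 22,610 → 22,600.

22,600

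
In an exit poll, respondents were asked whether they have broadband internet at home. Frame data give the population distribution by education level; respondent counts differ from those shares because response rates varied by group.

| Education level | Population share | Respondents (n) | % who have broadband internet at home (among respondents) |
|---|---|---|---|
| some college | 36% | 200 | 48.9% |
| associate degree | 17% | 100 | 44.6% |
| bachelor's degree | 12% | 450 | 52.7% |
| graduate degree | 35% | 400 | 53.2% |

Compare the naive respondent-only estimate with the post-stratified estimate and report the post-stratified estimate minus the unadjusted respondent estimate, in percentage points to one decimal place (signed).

-1.4 percentage points

Unadjusted (pooled respondent) estimate weights by respondent counts:
  (200/1150)×48.9 + (100/1150)×44.6 + (450/1150)×52.7 + (400/1150)×53.2 = 51.5087%
Reweighting by population education level shares:
  0.36×48.9 + 0.17×44.6 + 0.12×52.7 + 0.35×53.2 = 50.13%
Difference = 50.13 − 51.5087 = -1.3787 pp.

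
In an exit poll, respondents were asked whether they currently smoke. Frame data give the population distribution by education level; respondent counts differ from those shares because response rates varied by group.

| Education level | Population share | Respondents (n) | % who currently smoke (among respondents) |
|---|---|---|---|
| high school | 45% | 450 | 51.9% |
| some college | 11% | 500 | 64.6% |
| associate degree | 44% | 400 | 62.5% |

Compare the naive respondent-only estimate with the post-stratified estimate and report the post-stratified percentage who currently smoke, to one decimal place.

Unadjusted (pooled respondent) estimate weights by respondent counts:
  (450/1350)×51.9 + (500/1350)×64.6 + (400/1350)×62.5 = 59.7444%
Post-stratifying to population shares instead:
  0.45×51.9 + 0.11×64.6 + 0.44×62.5 = 57.961%

58.0%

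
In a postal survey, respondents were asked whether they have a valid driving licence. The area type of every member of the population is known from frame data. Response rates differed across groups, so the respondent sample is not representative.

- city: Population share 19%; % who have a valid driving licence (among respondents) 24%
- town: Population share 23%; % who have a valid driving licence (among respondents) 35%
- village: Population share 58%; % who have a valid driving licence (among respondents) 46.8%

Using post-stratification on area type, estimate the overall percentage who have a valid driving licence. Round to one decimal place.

39.8%

Post-stratification weights by population share, not respondent share:
  city: 0.19 × 24 = 4.56
  town: 0.23 × 35 = 8.05
  village: 0.58 × 46.8 = 27.144
Post-stratified estimate = 39.754 → 39.8%.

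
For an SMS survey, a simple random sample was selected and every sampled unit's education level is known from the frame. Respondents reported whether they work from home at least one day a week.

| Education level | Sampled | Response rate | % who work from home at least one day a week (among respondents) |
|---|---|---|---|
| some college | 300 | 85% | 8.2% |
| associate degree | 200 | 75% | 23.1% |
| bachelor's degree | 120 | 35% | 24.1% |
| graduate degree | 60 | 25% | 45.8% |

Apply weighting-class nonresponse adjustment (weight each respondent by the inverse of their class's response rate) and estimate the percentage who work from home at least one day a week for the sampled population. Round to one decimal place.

Each respondent's weight = sampled/responded in their class; summing within a class gives n_sampled, so:
  some college: 300 × 8.2 = 2460
  associate degree: 200 × 23.1 = 4620
  bachelor's degree: 120 × 24.1 = 2892
  graduate degree: 60 × 45.8 = 2748
Adjusted estimate = 12,720 / 680 = 18.7059 → 18.7%.

18.7%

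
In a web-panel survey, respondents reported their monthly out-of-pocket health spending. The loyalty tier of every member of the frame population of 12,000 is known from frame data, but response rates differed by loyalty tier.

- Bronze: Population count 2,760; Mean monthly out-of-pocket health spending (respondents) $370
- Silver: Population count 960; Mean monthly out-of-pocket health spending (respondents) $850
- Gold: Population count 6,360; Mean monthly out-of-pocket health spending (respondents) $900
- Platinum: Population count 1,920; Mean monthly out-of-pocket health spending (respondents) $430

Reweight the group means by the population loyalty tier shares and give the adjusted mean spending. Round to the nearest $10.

Weight each group's respondent value by its population share:
  Bronze: (2,760/12,000) × 370 = 85.1
  Silver: (960/12,000) × 850 = 68
  Gold: (6,360/12,000) × 900 = 477
  Platinum: (1,920/12,000) × 430 = 68.8
Post-stratified estimate = 698.9 → $700.

$700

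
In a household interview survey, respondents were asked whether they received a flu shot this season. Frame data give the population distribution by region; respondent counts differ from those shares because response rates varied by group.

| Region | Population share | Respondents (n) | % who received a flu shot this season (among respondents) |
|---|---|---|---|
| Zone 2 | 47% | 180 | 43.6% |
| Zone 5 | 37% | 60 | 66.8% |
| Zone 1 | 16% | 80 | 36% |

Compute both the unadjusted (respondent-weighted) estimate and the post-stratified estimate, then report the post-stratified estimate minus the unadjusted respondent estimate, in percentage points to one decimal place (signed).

+4.9 percentage points

Without adjustment, the pooled respondent share is:
  (180/320)×43.6 + (60/320)×66.8 + (80/320)×36 = 46.05%
Post-stratifying to population shares instead:
  0.47×43.6 + 0.37×66.8 + 0.16×36 = 50.968%
Difference = 50.968 − 46.05 = 4.918 pp.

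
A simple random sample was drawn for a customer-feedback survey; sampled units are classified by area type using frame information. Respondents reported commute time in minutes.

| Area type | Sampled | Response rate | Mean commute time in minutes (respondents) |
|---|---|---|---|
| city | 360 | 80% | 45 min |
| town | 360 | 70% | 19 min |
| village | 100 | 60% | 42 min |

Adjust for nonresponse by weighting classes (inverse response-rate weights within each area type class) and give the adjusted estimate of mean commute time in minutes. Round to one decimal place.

With weight = n_sampled/n_responded per class, the weighted class total is n_sampled:
  city: 360 × 45 = 16,200
  town: 360 × 19 = 6840
  village: 100 × 42 = 4200
Adjusted estimate = 27,240 / 820 = 33.2195 → 33.2.

33.2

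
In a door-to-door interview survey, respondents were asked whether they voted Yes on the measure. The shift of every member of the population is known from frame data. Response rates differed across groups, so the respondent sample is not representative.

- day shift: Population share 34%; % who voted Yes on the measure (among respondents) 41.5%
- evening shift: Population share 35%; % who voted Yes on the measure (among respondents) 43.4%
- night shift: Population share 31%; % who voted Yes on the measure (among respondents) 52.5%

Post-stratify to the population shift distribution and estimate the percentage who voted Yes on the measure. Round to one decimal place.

45.6%

Reweight to the known shift distribution:
  day shift: 0.34 × 41.5 = 14.11
  evening shift: 0.35 × 43.4 = 15.19
  night shift: 0.31 × 52.5 = 16.275
Post-stratified estimate = 45.575 → 45.6%.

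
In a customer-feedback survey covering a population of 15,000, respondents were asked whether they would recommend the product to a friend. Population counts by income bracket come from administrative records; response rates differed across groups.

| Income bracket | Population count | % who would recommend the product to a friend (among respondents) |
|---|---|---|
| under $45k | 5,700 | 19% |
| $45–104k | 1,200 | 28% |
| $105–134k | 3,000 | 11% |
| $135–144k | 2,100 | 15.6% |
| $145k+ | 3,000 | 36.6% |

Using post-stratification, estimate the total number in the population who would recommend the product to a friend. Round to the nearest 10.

Apply each group's respondent rate to its population count:
  under $45k: 5,700 × 19% = 1083
  $45–104k: 1,200 × 28% = 336
  $105–134k: 3,000 × 11% = 330
  $135–144k: 2,100 × 15.6% = 327.6
  $145k+: 3,000 × 36.6% = 1098
Estimated total = 3174.6 → 3,170.

3,170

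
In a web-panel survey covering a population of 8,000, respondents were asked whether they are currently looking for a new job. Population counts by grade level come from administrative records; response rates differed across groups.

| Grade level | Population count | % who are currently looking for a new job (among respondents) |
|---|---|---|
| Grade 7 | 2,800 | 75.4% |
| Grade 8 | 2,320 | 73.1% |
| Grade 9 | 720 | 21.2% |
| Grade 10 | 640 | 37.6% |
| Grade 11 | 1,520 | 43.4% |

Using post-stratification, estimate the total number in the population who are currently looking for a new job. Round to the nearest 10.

Apply each group's respondent rate to its population count:
  Grade 7: 2,800 × 75.4% = 2111.2
  Grade 8: 2,320 × 73.1% = 1695.92
  Grade 9: 720 × 21.2% = 152.64
  Grade 10: 640 × 37.6% = 240.64
  Grade 11: 1,520 × 43.4% = 659.68
Estimated total = 4860.08 → 4,860.

4,860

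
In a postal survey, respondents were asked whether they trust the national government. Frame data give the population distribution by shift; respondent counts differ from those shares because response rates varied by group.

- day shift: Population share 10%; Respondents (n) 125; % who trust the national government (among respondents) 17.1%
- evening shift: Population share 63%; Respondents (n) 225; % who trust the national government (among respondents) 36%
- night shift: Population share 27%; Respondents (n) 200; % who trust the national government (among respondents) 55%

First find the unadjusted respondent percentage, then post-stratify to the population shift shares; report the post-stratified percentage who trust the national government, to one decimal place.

Unadjusted (pooled respondent) estimate weights by respondent counts:
  (125/550)×17.1 + (225/550)×36 + (200/550)×55 = 38.6136%
Post-stratifying to population shares instead:
  0.1×17.1 + 0.63×36 + 0.27×55 = 39.24%

39.2%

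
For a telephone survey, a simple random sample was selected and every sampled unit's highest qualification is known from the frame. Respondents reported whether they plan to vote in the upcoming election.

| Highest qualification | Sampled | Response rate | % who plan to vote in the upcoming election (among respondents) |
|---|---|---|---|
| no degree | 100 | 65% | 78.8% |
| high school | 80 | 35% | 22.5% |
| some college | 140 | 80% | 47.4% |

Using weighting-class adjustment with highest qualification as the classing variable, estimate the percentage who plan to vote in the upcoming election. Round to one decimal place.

With weight = n_sampled/n_responded per class, the weighted class total is n_sampled:
  no degree: 100 × 78.8 = 7880
  high school: 80 × 22.5 = 1800
  some college: 140 × 47.4 = 6636
Adjusted estimate = 16,316 / 320 = 50.9875 → 51.0%.

51.0%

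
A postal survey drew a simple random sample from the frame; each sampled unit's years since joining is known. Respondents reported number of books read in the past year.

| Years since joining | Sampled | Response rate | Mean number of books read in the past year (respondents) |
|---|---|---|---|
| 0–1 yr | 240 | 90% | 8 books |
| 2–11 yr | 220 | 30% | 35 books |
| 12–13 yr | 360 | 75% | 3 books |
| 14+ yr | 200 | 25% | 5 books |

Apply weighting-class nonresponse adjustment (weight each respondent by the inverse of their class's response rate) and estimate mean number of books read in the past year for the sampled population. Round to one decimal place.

11.5

Weighting each respondent by the inverse class response rate inflates each class back to its sampled size, so the class weight is n_sampled:
  0–1 yr: 240 × 8 = 1920
  2–11 yr: 220 × 35 = 7700
  12–13 yr: 360 × 3 = 1080
  14+ yr: 200 × 5 = 1000
Adjusted estimate = 11,700 / 1,020 = 11.4706 → 11.5.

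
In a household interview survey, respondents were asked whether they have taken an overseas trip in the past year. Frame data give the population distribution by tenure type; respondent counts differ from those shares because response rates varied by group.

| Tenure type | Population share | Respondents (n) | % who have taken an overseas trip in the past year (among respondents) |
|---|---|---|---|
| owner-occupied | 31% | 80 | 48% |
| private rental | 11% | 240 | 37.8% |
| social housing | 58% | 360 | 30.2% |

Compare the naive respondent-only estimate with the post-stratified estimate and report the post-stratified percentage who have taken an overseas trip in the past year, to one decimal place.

36.6%

Naive respondent-only estimate (weights = respondent counts):
  (80/680)×48 + (240/680)×37.8 + (360/680)×30.2 = 34.9765%
Post-stratified estimate weights by population shares:
  0.31×48 + 0.11×37.8 + 0.58×30.2 = 36.554%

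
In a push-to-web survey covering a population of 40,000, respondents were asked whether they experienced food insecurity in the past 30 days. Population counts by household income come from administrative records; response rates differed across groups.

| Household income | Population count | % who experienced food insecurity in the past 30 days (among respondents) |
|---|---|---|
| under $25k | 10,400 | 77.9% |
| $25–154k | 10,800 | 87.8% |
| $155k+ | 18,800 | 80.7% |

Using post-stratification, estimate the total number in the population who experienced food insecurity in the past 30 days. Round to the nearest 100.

32,800

Apply each group's respondent rate to its population count:
  under $25k: 10,400 × 77.9% = 8101.6
  $25–154k: 10,800 × 87.8% = 9482.4
  $155k+: 18,800 × 80.7% = 15171.6
Estimated total = 32755.6 → 32,800.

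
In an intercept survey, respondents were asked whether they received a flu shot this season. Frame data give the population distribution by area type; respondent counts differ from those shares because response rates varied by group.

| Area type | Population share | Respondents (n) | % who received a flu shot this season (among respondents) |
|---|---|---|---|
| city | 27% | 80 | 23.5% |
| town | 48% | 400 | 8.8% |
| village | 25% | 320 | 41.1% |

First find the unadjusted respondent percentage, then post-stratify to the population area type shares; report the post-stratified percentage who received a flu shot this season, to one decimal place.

20.8%

Unadjusted (pooled respondent) estimate weights by respondent counts:
  (80/800)×23.5 + (400/800)×8.8 + (320/800)×41.1 = 23.19%
Reweighting by population area type shares:
  0.27×23.5 + 0.48×8.8 + 0.25×41.1 = 20.844%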